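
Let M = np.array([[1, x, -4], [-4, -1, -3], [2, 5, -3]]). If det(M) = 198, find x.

x = -6

Expanding along the row containing x, det(M) is linear in x: det(M) = (-18)·x + (90).
Set (-18)·x + (90) = 198  ⇒  (-18)·x = 108  ⇒  x = -6.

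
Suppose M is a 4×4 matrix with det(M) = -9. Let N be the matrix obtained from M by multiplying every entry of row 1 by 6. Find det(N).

Scaling one row by 6 multiplies the determinant by 6.
det(N) = (6)·(-9) = -54

-54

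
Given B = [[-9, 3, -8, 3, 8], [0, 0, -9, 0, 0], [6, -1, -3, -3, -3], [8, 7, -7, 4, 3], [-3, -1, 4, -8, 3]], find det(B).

Expand along row 2 (it has 4 zeros):
  − (-9) · M_23   where M_23 = det([-9 3 3 8; 6 -1 -3 -3; 8 7 4 3; -3 -1 -8 3]) = 497
det = (-1)·(-9)·(497) = 4473

The determinant is 4473.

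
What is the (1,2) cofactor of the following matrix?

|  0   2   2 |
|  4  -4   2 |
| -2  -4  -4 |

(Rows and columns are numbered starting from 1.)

12

Delete row 1 and column 2; the remaining 2×2 submatrix is [4 2; -2 -4].
Its determinant is 4·(-4) − 2·(-2) = -12.
The cofactor carries sign (−1)^(1+2) = −1, so C_{1,2} = −(-12) = 12.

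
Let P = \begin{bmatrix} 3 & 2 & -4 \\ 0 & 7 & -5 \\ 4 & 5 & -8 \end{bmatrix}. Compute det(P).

Expand along row 2:
  + 7 · |3 -4; 4 -8| = 7·(-24 − (-16)) = -56
  − (-5) · |3 2; 4 5| = −(-5)·(15 − 8) = 35
Sum: (-56) + (35) = -21

|P| = -21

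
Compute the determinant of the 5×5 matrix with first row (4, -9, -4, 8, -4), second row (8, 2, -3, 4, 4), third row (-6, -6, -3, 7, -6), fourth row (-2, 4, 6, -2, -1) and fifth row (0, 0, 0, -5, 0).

4950

Expand along row 5 (it has 4 zeros):
  − (-5) · M_54   where M_54 = det([4 -9 -4 -4; 8 2 -3 4; -6 -6 -3 -6; -2 4 6 -1]) = 990
det = (-1)·(-5)·(990) = 4950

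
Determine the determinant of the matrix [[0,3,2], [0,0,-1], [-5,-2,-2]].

Expand along row 2:
  − (-1) · |0 3; -5 -2| = −(-1)·(0 − (-15)) = 15

The determinant is 15.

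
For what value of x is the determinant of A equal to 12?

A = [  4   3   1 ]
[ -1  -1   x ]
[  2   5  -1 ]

-1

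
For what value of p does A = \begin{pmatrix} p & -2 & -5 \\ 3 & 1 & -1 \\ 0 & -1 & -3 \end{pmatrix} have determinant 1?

-1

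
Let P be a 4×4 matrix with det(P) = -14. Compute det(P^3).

The determinant is -2744.

det(P^3) = (det P)^3 = (-14)^3 = -2744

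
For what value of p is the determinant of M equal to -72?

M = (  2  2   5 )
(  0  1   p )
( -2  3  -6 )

p = 7

Expanding along the row containing p, det(M) is linear in p: det(M) = (-10)·p + (-2).
Set (-10)·p + (-2) = -72  ⇒  (-10)·p = -70  ⇒  p = 7.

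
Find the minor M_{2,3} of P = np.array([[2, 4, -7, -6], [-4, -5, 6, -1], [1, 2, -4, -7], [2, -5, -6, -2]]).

-72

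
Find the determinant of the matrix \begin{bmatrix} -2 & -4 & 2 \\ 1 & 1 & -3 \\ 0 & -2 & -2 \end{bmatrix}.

Expand along row 3:
  − (-2) · |-2 2; 1 -3| = −(-2)·(6 − 2) = 8
  + (-2) · |-2 -4; 1 1| = (-2)·(-2 − (-4)) = -4
Sum: (8) + (-4) = 4

4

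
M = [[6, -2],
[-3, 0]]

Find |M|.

det(M) = 6·0 − (-2)·(-3) = 0 − 6 = -6

The determinant is -6.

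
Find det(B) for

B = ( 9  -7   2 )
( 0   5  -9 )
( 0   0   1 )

45

B is upper triangular, so det(B) is the product of the diagonal entries:
det = (9) · (5) · (1) = 45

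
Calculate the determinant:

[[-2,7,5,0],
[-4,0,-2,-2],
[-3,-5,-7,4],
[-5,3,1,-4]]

The determinant is -96.

Expand along row 1 (it has 1 zero):
  + (-2) · M_11   where M_11 = det([0 -2 -2; -5 -7 4; 3 1 -4]) = -16
  − (7) · M_12   where M_12 = det([-4 -2 -2; -3 -7 4; -5 1 -4]) = 44
  + (5) · M_13   where M_13 = det([-4 0 -2; -3 -5 4; -5 3 -4]) = 36
det = (+1)·(-2)·(-16) + (-1)·(7)·(44) + (+1)·(5)·(36) = -96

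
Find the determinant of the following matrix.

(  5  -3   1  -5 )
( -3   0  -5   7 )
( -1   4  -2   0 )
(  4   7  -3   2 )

Expand along row 2 (it has 1 zero):
  − (-3) · M_21   where M_21 = det([-3 1 -5; 4 -2 0; 7 -3 2]) = -6
  − (-5) · M_23   where M_23 = det([5 -3 -5; -1 4 0; 4 7 2]) = 149
  + (7) · M_24   where M_24 = det([5 -3 1; -1 4 -2; 4 7 -3]) = 20
det = (-1)·(-3)·(-6) + (-1)·(-5)·(149) + (+1)·(7)·(20) = 867

The determinant is 867.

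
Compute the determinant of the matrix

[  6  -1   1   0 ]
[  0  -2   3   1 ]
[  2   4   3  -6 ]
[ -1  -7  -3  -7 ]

1789

Expand along row 1 (it has 1 zero):
  + (6) · M_11   where M_11 = det([-2 3 1; 4 3 -6; -7 -3 -7]) = 297
  − (-1) · M_12   where M_12 = det([0 3 1; 2 3 -6; -1 -3 -7]) = 57
  + (1) · M_13   where M_13 = det([0 -2 1; 2 4 -6; -1 -7 -7]) = -50
det = (+1)·(6)·(297) + (-1)·(-1)·(57) + (+1)·(1)·(-50) = 1789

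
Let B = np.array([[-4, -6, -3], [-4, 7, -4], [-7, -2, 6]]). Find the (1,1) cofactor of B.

The cofactor is 34.

Delete row 1 and column 1; the remaining 2×2 submatrix is [7 -4; -2 6].
Its determinant is 7·6 − (-4)·(-2) = 34.
The cofactor carries sign (−1)^(1+1) = +1, so C_{1,1} = +(34) = 34.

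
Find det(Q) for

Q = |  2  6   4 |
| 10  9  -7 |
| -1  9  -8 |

900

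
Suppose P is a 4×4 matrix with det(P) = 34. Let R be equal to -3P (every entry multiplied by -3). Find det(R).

For a 4×4 matrix, det(-3P) = (-3)^4·det(P) = 81·det(P).
det(R) = (81)·(34) = 2754

2754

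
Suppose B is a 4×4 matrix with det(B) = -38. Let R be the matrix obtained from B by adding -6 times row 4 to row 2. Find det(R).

|R| = -38

Adding a multiple of one row to another leaves the determinant unchanged.
det(R) = (1)·(-38) = -38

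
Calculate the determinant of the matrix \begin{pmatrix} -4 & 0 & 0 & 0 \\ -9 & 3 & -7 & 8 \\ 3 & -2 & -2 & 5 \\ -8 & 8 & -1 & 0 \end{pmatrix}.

484

Expand along row 1 (it has 3 zeros):
  + (-4) · M_11   where M_11 = det([3 -7 8; -2 -2 5; 8 -1 0]) = -121
det = (+1)·(-4)·(-121) = 484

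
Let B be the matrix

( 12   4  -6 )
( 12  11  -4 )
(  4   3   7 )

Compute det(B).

716

Expand along column 1:
  + 12 · |11 -4; 3 7| = 12·(77 − (-12)) = 1068
  − 12 · |4 -6; 3 7| = −12·(28 − (-18)) = -552
  + 4 · |4 -6; 11 -4| = 4·(-16 − (-66)) = 200
Sum: (1068) + (-552) + (200) = 716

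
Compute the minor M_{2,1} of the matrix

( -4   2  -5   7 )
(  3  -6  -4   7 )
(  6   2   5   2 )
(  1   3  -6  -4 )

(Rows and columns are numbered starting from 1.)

-275

Delete row 2 and column 1; the remaining 3×3 submatrix is [2 -5 7; 2 5 2; 3 -6 -4].
Its determinant is -275.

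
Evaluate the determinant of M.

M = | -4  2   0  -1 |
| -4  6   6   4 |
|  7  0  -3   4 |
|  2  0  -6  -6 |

|M| = -768

Expand along column 2 (it has 2 zeros):
  − (2) · M_12   where M_12 = det([-4 6 4; 7 -3 4; 2 -6 -6]) = -12
  + (6) · M_22   where M_22 = det([-4 0 -1; 7 -3 4; 2 -6 -6]) = -132
det = (-1)·(2)·(-12) + (+1)·(6)·(-132) = -768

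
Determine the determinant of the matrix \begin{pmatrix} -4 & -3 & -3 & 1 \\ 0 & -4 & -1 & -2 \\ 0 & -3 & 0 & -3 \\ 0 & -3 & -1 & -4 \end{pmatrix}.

-36

Expand along column 1 (it has 3 zeros):
  + (-4) · M_11   where M_11 = det([-4 -1 -2; -3 0 -3; -3 -1 -4]) = 9
det = (+1)·(-4)·(9) = -36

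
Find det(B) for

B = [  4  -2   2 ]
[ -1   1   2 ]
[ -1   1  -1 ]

|B| = -6

Expand along row 1:
  + 4 · |1 2; 1 -1| = 4·(-1 − 2) = -12
  − (-2) · |-1 2; -1 -1| = −(-2)·(1 − (-2)) = 6
  + 2 · |-1 1; -1 1| = 2·(-1 − (-1)) = 0
Sum: (-12) + (6) + (0) = -6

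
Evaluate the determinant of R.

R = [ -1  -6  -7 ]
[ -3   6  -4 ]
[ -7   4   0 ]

Expand along column 3:
  + (-7) · |-3 6; -7 4| = (-7)·(-12 − (-42)) = -210
  − (-4) · |-1 -6; -7 4| = −(-4)·(-4 − 42) = -184
Sum: (-210) + (-184) = -394

The determinant is -394.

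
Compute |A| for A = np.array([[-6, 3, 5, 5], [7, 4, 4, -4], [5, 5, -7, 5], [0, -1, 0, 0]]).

572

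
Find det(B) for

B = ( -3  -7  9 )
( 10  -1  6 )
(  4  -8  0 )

|B| = -996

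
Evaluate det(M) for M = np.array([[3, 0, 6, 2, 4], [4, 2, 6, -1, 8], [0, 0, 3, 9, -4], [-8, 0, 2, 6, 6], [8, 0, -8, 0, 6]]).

Expand along column 2 (it has 4 zeros):
  + (2) · M_22   where M_22 = det([3 6 2 4; 0 3 9 -4; -8 2 6 6; 8 -8 0 6]) = -10320
det = (+1)·(2)·(-10320) = -20640

-20640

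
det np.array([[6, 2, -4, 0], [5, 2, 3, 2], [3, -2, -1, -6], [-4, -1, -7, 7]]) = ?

Expand along row 1 (it has 1 zero):
  + (6) · M_11   where M_11 = det([2 3 2; -2 -1 -6; -1 -7 7]) = -12
  − (2) · M_12   where M_12 = det([5 3 2; 3 -1 -6; -4 -7 7]) = -286
  + (-4) · M_13   where M_13 = det([5 2 2; 3 -2 -6; -4 -1 7]) = -116
det = (+1)·(6)·(-12) + (-1)·(2)·(-286) + (+1)·(-4)·(-116) = 964

964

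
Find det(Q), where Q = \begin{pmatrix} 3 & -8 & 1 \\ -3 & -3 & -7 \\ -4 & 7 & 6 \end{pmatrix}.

Expand along column 1:
  + 3 · |-3 -7; 7 6| = 3·(-18 − (-49)) = 93
  − (-3) · |-8 1; 7 6| = −(-3)·(-48 − 7) = -165
  + (-4) · |-8 1; -3 -7| = (-4)·(56 − (-3)) = -236
Sum: (93) + (-165) + (-236) = -308

-308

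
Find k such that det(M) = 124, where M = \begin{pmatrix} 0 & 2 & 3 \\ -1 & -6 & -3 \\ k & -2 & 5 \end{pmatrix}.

Expanding along the row containing k, det(M) is linear in k: det(M) = (12)·k + (16).
Set (12)·k + (16) = 124  ⇒  (12)·k = 108  ⇒  k = 9.

k = 9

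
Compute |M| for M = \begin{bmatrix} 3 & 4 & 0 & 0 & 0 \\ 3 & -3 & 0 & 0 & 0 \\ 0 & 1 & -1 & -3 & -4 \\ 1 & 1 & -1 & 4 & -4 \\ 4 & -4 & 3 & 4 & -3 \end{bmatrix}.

The determinant is -2205.

M is block lower-triangular with a 2×2 block and a 3×3 block on the diagonal, so its determinant equals the product of the determinants of the diagonal blocks.
det of the 2×2 block = -21
det of the 3×3 block = 105
det = (-21)·(105) = -2205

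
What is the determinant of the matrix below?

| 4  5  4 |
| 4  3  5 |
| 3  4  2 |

The determinant is 7.

Expand along column 1:
  + 4 · |3 5; 4 2| = 4·(6 − 20) = -56
  − 4 · |5 4; 4 2| = −4·(10 − 16) = 24
  + 3 · |5 4; 3 5| = 3·(25 − 12) = 39
Sum: (-56) + (24) + (39) = 7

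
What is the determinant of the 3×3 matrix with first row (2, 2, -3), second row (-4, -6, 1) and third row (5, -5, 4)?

-146

Expand along row 1:
  + 2 · |-6 1; -5 4| = 2·(-24 − (-5)) = -38
  − 2 · |-4 1; 5 4| = −2·(-16 − 5) = 42
  + (-3) · |-4 -6; 5 -5| = (-3)·(20 − (-30)) = -150
Sum: (-38) + (42) + (-150) = -146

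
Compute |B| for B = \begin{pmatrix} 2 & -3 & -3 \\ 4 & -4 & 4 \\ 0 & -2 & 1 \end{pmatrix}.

44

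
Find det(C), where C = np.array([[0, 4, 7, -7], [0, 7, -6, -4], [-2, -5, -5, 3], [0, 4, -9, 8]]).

Expand along column 1 (it has 3 zeros):
  + (-2) · M_31   where M_31 = det([4 7 -7; 7 -6 -4; 4 -9 8]) = -567
det = (+1)·(-2)·(-567) = 1134

det(C) = 1134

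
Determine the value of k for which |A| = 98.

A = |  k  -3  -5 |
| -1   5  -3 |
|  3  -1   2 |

Expanding along the row containing k, det(A) is linear in k: det(A) = (7)·k + (91).
Set (7)·k + (91) = 98  ⇒  (7)·k = 7  ⇒  k = 1.

1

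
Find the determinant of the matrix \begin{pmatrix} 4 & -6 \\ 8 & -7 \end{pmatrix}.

det = 4·(-7) − (-6)·8 = -28 − (-48) = 20

The determinant is 20.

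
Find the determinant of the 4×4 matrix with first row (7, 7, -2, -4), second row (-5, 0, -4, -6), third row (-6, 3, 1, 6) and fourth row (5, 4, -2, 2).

2052

Expand along row 2 (it has 1 zero):
  − (-5) · M_21   where M_21 = det([7 -2 -4; 3 1 6; 4 -2 2]) = 102
  − (-4) · M_23   where M_23 = det([7 7 -4; -6 3 6; 5 4 2]) = 324
  + (-6) · M_24   where M_24 = det([7 7 -2; -6 3 1; 5 4 -2]) = -41
det = (-1)·(-5)·(102) + (-1)·(-4)·(324) + (+1)·(-6)·(-41) = 2052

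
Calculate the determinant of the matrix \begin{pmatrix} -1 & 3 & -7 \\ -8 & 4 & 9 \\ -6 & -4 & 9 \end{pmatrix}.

Expand along column 1:
  + (-1) · |4 9; -4 9| = (-1)·(36 − (-36)) = -72
  − (-8) · |3 -7; -4 9| = −(-8)·(27 − 28) = -8
  + (-6) · |3 -7; 4 9| = (-6)·(27 − (-28)) = -330
Sum: (-72) + (-8) + (-330) = -410

The determinant is -410.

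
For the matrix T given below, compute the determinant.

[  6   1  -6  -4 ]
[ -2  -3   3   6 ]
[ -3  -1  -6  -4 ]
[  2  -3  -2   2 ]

Expand along row 1:
  + (6) · M_11   where M_11 = det([-3 3 6; -1 -6 -4; -3 -2 2]) = 6
  − (1) · M_12   where M_12 = det([-2 3 6; -3 -6 -4; 2 -2 2]) = 142
  + (-6) · M_13   where M_13 = det([-2 -3 6; -3 -1 -4; 2 -3 2]) = 100
  − (-4) · M_14   where M_14 = det([-2 -3 3; -3 -1 -6; 2 -3 -2]) = 119
det = (+1)·(6)·(6) + (-1)·(1)·(142) + (+1)·(-6)·(100) + (-1)·(-4)·(119) = -230

-230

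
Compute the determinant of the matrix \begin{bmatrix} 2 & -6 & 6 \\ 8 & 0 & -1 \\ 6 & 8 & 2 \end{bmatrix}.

Expand along row 2:
  − 8 · |-6 6; 8 2| = −8·(-12 − 48) = 480
  − (-1) · |2 -6; 6 8| = −(-1)·(16 − (-36)) = 52
Sum: (480) + (52) = 532

532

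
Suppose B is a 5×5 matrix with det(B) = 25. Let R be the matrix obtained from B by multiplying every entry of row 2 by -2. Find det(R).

Scaling one row by -2 multiplies the determinant by -2.
det(R) = (-2)·(25) = -50

-50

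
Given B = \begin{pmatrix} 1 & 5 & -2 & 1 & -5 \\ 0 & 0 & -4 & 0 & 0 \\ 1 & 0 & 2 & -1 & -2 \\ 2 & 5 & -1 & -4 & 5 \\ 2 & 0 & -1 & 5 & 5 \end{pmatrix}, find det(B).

|B| = 2400

Expand along row 2 (it has 4 zeros):
  − (-4) · M_23   where M_23 = det([1 5 1 -5; 1 0 -1 -2; 2 5 -4 5; 2 0 5 5]) = 600
det = (-1)·(-4)·(600) = 2400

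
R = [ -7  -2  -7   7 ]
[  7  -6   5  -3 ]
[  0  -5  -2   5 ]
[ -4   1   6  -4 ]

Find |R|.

Expand along row 3 (it has 1 zero):
  − (-5) · M_32   where M_32 = det([-7 -7 7; 7 5 -3; -4 6 -4]) = 168
  + (-2) · M_33   where M_33 = det([-7 -2 7; 7 -6 -3; -4 1 -4]) = -388
  − (5) · M_34   where M_34 = det([-7 -2 -7; 7 -6 5; -4 1 6]) = 530
det = (-1)·(-5)·(168) + (+1)·(-2)·(-388) + (-1)·(5)·(530) = -1034

|R| = -1034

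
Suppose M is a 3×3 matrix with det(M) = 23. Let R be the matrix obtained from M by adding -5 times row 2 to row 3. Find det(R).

|R| = 23

Adding a multiple of one row to another leaves the determinant unchanged.
det(R) = (1)·(23) = 23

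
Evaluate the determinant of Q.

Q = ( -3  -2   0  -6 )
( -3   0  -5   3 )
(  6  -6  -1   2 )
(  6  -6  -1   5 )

|Q| = 468

Expand along row 1 (it has 1 zero):
  + (-3) · M_11   where M_11 = det([0 -5 3; -6 -1 2; -6 -1 5]) = -90
  − (-2) · M_12   where M_12 = det([-3 -5 3; 6 -1 2; 6 -1 5]) = 99
  − (-6) · M_14   where M_14 = det([-3 0 -5; 6 -6 -1; 6 -6 -1]) = 0
det = (+1)·(-3)·(-90) + (-1)·(-2)·(99) + (-1)·(-6)·(0) = 468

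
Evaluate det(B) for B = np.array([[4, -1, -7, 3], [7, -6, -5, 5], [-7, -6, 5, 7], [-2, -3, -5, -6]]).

The determinant is -4620.

Expand along row 1:
  + (4) · M_11   where M_11 = det([-6 -5 5; -6 5 7; -3 -5 -6]) = 480
  − (-1) · M_12   where M_12 = det([7 -5 5; -7 5 7; -2 -5 -6]) = 540
  + (-7) · M_13   where M_13 = det([7 -6 5; -7 -6 7; -2 -3 -6]) = 780
  − (3) · M_14   where M_14 = det([7 -6 -5; -7 -6 5; -2 -3 -5]) = 540
det = (+1)·(4)·(480) + (-1)·(-1)·(540) + (+1)·(-7)·(780) + (-1)·(3)·(540) = -4620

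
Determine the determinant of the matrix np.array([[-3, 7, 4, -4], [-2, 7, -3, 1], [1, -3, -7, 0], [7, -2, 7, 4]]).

Expand along row 3 (it has 1 zero):
  + (1) · M_31   where M_31 = det([7 4 -4; 7 -3 1; -2 7 4]) = -425
  − (-3) · M_32   where M_32 = det([-3 4 -4; -2 -3 1; 7 7 4]) = 89
  + (-7) · M_33   where M_33 = det([-3 7 -4; -2 7 1; 7 -2 4]) = 195
det = (+1)·(1)·(-425) + (-1)·(-3)·(89) + (+1)·(-7)·(195) = -1523

-1523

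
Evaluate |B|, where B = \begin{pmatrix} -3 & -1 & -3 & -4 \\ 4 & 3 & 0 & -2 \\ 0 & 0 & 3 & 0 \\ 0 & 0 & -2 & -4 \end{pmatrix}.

60

B is block upper-triangular with a 2×2 block and a 2×2 block on the diagonal, so its determinant equals the product of the determinants of the diagonal blocks.
det of the 2×2 block = -5
det of the 2×2 block = -12
det = (-5)·(-12) = 60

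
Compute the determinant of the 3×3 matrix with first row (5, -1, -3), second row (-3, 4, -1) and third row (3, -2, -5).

The determinant is -74.

Expand along row 1:
  + 5 · |4 -1; -2 -5| = 5·(-20 − 2) = -110
  − (-1) · |-3 -1; 3 -5| = −(-1)·(15 − (-3)) = 18
  + (-3) · |-3 4; 3 -2| = (-3)·(6 − 12) = 18
Sum: (-110) + (18) + (18) = -74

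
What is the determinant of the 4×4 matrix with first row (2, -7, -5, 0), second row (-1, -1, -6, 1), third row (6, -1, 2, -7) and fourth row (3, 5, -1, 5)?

Expand along row 1 (it has 1 zero):
  + (2) · M_11   where M_11 = det([-1 -6 1; -1 2 -7; 5 -1 5]) = 168
  − (-7) · M_12   where M_12 = det([-1 -6 1; 6 2 -7; 3 -1 5]) = 291
  + (-5) · M_13   where M_13 = det([-1 -1 1; 6 -1 -7; 3 5 5]) = 54
det = (+1)·(2)·(168) + (-1)·(-7)·(291) + (+1)·(-5)·(54) = 2103

The determinant is 2103.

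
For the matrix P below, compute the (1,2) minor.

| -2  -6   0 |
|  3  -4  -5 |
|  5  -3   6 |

43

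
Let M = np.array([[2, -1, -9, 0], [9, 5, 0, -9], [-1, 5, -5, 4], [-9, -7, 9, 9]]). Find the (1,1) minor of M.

-495

Delete row 1 and column 1; the remaining 3×3 submatrix is [5 0 -9; 5 -5 4; -7 9 9].
Its determinant is -495.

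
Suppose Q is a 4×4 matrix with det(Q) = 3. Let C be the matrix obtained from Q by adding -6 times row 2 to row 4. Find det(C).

Adding a multiple of one row to another leaves the determinant unchanged.
det(C) = (1)·(3) = 3

The determinant is 3.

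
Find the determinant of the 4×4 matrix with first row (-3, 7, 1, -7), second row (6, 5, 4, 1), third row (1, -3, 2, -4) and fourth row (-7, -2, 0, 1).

-2032

Expand along row 4 (it has 1 zero):
  − (-7) · M_41   where M_41 = det([7 1 -7; 5 4 1; -3 2 -4]) = -263
  + (-2) · M_42   where M_42 = det([-3 1 -7; 6 4 1; 1 2 -4]) = 23
  + (1) · M_44   where M_44 = det([-3 7 1; 6 5 4; 1 -3 2]) = -145
det = (-1)·(-7)·(-263) + (+1)·(-2)·(23) + (+1)·(1)·(-145) = -2032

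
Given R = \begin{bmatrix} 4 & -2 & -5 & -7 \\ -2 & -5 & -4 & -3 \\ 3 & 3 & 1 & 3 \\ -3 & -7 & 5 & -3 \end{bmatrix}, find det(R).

Expand along row 1:
  + (4) · M_11   where M_11 = det([-5 -4 -3; 3 1 3; -7 5 -3]) = 72
  − (-2) · M_12   where M_12 = det([-2 -4 -3; 3 1 3; -3 5 -3]) = -18
  + (-5) · M_13   where M_13 = det([-2 -5 -3; 3 3 3; -3 -7 -3]) = 12
  − (-7) · M_14   where M_14 = det([-2 -5 -4; 3 3 1; -3 -7 5]) = 94
det = (+1)·(4)·(72) + (-1)·(-2)·(-18) + (+1)·(-5)·(12) + (-1)·(-7)·(94) = 850

det(R) = 850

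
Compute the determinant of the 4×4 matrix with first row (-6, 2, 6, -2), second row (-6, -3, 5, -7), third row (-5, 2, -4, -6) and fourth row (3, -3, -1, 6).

-1568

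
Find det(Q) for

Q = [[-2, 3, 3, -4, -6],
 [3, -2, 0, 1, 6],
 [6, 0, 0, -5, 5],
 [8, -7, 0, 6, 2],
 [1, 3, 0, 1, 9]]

Expand along column 3 (it has 4 zeros):
  + (3) · M_13   where M_13 = det([3 -2 1 6; 6 0 -5 5; 8 -7 6 2; 1 3 1 9]) = 1505
det = (+1)·(3)·(1505) = 4515

det(Q) = 4515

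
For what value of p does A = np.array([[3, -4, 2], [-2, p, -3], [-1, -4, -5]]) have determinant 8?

p = 0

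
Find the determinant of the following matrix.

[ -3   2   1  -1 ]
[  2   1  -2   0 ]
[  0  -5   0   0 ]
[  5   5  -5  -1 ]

Expand along row 3 (it has 3 zeros):
  − (-5) · M_32   where M_32 = det([-3 1 -1; 2 -2 0; 5 -5 -1]) = -4
det = (-1)·(-5)·(-4) = -20

-20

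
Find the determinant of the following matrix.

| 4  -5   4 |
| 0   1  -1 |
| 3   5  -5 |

Expand along column 1:
  + 4 · |1 -1; 5 -5| = 4·(-5 − (-5)) = 0
  + 3 · |-5 4; 1 -1| = 3·(5 − 4) = 3
Sum: (0) + (3) = 3

3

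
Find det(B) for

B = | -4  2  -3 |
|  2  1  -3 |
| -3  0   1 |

Expand along row 3:
  + (-3) · |2 -3; 1 -3| = (-3)·(-6 − (-3)) = 9
  + 1 · |-4 2; 2 1| = 1·(-4 − 4) = -8
Sum: (9) + (-8) = 1

The determinant is 1.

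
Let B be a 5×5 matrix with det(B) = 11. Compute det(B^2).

det(B^2) = (det B)^2 = (11)^2 = 121

121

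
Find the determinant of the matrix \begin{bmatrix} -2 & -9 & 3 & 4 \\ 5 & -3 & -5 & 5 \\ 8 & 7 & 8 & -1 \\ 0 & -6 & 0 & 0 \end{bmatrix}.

The determinant is -3150.

Expand along row 4 (it has 3 zeros):
  + (-6) · M_42   where M_42 = det([-2 3 4; 5 -5 5; 8 8 -1]) = 525
det = (+1)·(-6)·(525) = -3150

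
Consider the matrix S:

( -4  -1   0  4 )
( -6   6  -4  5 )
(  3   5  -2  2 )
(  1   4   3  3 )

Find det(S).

The determinant is 799.

Expand along row 1 (it has 1 zero):
  + (-4) · M_11   where M_11 = det([6 -4 5; 5 -2 2; 4 3 3]) = 71
  − (-1) · M_12   where M_12 = det([-6 -4 5; 3 -2 2; 1 3 3]) = 155
  − (4) · M_14   where M_14 = det([-6 6 -4; 3 5 -2; 1 4 3]) = -232
det = (+1)·(-4)·(71) + (-1)·(-1)·(155) + (-1)·(4)·(-232) = 799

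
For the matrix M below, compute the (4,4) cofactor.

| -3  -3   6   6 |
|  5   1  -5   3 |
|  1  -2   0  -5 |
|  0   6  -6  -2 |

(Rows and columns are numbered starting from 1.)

Delete row 4 and column 4; the remaining 3×3 submatrix is [-3 -3 6; 5 1 -5; 1 -2 0].
Its determinant is -21.
The cofactor carries sign (−1)^(4+4) = +1, so C_{4,4} = +(-21) = -21.

-21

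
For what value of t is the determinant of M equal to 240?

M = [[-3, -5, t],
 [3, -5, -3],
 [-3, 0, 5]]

t = -9

Expanding along the row containing t, det(M) is linear in t: det(M) = (-15)·t + (105).
Set (-15)·t + (105) = 240  ⇒  (-15)·t = 135  ⇒  t = -9.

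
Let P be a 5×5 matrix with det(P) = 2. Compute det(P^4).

16

det(P^4) = (det P)^4 = (2)^4 = 16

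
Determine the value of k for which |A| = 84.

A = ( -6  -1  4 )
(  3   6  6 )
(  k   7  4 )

4

Expanding along the row containing k, det(A) is linear in k: det(A) = (-30)·k + (204).
Set (-30)·k + (204) = 84  ⇒  (-30)·k = -120  ⇒  k = 4.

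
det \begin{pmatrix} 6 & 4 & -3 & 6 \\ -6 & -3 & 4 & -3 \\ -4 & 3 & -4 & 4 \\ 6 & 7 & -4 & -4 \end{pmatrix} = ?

The determinant is 1114.

Expand along row 1:
  + (6) · M_11   where M_11 = det([-3 4 -3; 3 -4 4; 7 -4 -4]) = 16
  − (4) · M_12   where M_12 = det([-6 4 -3; -4 -4 4; 6 -4 -4]) = -280
  + (-3) · M_13   where M_13 = det([-6 -3 -3; -4 3 4; 6 7 -4]) = 354
  − (6) · M_14   where M_14 = det([-6 -3 4; -4 3 -4; 6 7 -4]) = -160
det = (+1)·(6)·(16) + (-1)·(4)·(-280) + (+1)·(-3)·(354) + (-1)·(6)·(-160) = 1114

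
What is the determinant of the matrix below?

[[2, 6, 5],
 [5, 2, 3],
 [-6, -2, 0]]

The determinant is -86.

Expand along column 3:
  + 5 · |5 2; -6 -2| = 5·(-10 − (-12)) = 10
  − 3 · |2 6; -6 -2| = −3·(-4 − (-36)) = -96
Sum: (10) + (-96) = -86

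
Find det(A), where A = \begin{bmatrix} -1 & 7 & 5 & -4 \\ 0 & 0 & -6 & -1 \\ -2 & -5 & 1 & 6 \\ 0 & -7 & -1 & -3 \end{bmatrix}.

-974

Expand along row 2 (it has 2 zeros):
  − (-6) · M_23   where M_23 = det([-1 7 -4; -2 -5 6; 0 -7 -3]) = -155
  + (-1) · M_24   where M_24 = det([-1 7 5; -2 -5 1; 0 -7 -1]) = 44
det = (-1)·(-6)·(-155) + (+1)·(-1)·(44) = -974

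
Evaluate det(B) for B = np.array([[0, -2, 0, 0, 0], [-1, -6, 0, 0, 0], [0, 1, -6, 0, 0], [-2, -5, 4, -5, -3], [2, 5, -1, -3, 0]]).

det(B) = -108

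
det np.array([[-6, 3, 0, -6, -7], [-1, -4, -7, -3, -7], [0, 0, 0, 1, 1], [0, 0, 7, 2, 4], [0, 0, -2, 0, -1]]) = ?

The matrix is block upper-triangular with a 2×2 block and a 3×3 block on the diagonal, so its determinant equals the product of the determinants of the diagonal blocks.
det of the 2×2 block = 27
det of the 3×3 block = 3
det = (27)·(3) = 81

81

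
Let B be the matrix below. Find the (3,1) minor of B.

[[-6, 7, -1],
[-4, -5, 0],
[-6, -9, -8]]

The minor is -5.

Delete row 3 and column 1; the remaining 2×2 submatrix is [7 -1; -5 0].
Its determinant is 7·0 − (-1)·(-5) = -5.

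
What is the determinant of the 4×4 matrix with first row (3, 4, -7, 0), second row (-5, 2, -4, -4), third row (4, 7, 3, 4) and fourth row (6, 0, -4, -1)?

Expand along row 1 (it has 1 zero):
  + (3) · M_11   where M_11 = det([2 -4 -4; 7 3 4; 0 -4 -1]) = 110
  − (4) · M_12   where M_12 = det([-5 -4 -4; 4 3 4; 6 -4 -1]) = -41
  + (-7) · M_13   where M_13 = det([-5 2 -4; 4 7 4; 6 0 -1]) = 259
det = (+1)·(3)·(110) + (-1)·(4)·(-41) + (+1)·(-7)·(259) = -1319

-1319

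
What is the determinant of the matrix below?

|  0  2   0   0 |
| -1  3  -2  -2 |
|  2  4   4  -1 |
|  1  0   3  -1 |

Expand along row 1 (it has 3 zeros):
  − (2) · M_12   where M_12 = det([-1 -2 -2; 2 4 -1; 1 3 -1]) = -5
det = (-1)·(2)·(-5) = 10

The determinant is 10.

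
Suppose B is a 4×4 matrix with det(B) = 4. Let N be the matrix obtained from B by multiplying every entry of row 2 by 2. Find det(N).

Scaling one row by 2 multiplies the determinant by 2.
det(N) = (2)·(4) = 8

8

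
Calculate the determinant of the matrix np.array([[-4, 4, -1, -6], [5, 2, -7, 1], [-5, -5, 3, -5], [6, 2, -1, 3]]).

Expand along row 1:
  + (-4) · M_11   where M_11 = det([2 -7 1; -5 3 -5; 2 -1 3]) = -28
  − (4) · M_12   where M_12 = det([5 -7 1; -5 3 -5; 6 -1 3]) = 112
  + (-1) · M_13   where M_13 = det([5 2 1; -5 -5 -5; 6 2 3]) = -35
  − (-6) · M_14   where M_14 = det([5 2 -7; -5 -5 3; 6 2 -1]) = -119
det = (+1)·(-4)·(-28) + (-1)·(4)·(112) + (+1)·(-1)·(-35) + (-1)·(-6)·(-119) = -1015

The determinant is -1015.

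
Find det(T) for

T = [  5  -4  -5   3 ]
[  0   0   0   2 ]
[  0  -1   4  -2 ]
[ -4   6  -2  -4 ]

Expand along row 2 (it has 3 zeros):
  + (2) · M_24   where M_24 = det([5 -4 -5; 0 -1 4; -4 6 -2]) = -26
det = (+1)·(2)·(-26) = -52

-52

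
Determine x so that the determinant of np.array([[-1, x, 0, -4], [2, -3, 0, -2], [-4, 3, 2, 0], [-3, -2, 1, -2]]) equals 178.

8

Expanding along the row containing x, det(A) is linear in x: det(A) = (12)·x + (82).
Set (12)·x + (82) = 178  ⇒  (12)·x = 96  ⇒  x = 8.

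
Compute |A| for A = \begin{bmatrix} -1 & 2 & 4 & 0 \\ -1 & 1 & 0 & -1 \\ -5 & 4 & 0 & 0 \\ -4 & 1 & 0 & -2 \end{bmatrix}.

Expand along column 3 (it has 3 zeros):
  + (4) · M_13   where M_13 = det([-1 1 -1; -5 4 0; -4 1 -2]) = -13
det = (+1)·(4)·(-13) = -52

The determinant is -52.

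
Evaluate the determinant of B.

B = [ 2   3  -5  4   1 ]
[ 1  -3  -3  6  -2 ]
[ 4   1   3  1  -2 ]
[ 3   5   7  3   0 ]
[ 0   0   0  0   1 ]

Expand along row 5 (it has 4 zeros):
  + (1) · M_55   where M_55 = det([2 3 -5 4; 1 -3 -3 6; 4 1 3 1; 3 5 7 3]) = -1176
det = (+1)·(1)·(-1176) = -1176

-1176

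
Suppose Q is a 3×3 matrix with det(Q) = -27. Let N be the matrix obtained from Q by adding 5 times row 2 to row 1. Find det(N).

Adding a multiple of one row to another leaves the determinant unchanged.
det(N) = (1)·(-27) = -27

The determinant is -27.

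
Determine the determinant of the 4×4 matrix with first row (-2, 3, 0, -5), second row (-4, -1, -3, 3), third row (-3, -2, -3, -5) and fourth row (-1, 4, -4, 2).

-707

Expand along row 1 (it has 1 zero):
  + (-2) · M_11   where M_11 = det([-1 -3 3; -2 -3 -5; 4 -4 2]) = 134
  − (3) · M_12   where M_12 = det([-4 -3 3; -3 -3 -5; -1 -4 2]) = 98
  − (-5) · M_14   where M_14 = det([-4 -1 -3; -3 -2 -3; -1 4 -4]) = -29
det = (+1)·(-2)·(134) + (-1)·(3)·(98) + (-1)·(-5)·(-29) = -707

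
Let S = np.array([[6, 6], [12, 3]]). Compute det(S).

-54

det(S) = 6·3 − 6·12 = 18 − 72 = -54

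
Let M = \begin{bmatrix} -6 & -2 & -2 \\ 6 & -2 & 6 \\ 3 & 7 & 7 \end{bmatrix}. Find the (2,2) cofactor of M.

The cofactor is -36.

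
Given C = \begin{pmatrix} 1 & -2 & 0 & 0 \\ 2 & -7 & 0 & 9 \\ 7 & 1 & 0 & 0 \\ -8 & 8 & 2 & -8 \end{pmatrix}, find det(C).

Expand along column 3 (it has 3 zeros):
  − (2) · M_43   where M_43 = det([1 -2 0; 2 -7 9; 7 1 0]) = -135
det = (-1)·(2)·(-135) = 270

|C| = 270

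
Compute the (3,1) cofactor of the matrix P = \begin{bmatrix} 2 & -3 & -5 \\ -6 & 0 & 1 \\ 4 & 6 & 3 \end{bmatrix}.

-3

Delete row 3 and column 1; the remaining 2×2 submatrix is [-3 -5; 0 1].
Its determinant is (-3)·1 − (-5)·0 = -3.
The cofactor carries sign (−1)^(3+1) = +1, so C_{3,1} = +(-3) = -3.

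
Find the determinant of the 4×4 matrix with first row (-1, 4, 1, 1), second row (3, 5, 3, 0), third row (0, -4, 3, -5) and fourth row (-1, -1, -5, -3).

Expand along row 2 (it has 1 zero):
  − (3) · M_21   where M_21 = det([4 1 1; -4 3 -5; -1 -5 -3]) = -120
  + (5) · M_22   where M_22 = det([-1 1 1; 0 3 -5; -1 -5 -3]) = 42
  − (3) · M_23   where M_23 = det([-1 4 1; 0 -4 -5; -1 -1 -3]) = 9
det = (-1)·(3)·(-120) + (+1)·(5)·(42) + (-1)·(3)·(9) = 543

543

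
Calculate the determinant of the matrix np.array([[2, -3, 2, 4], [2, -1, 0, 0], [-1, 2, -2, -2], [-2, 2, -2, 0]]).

Expand along row 2 (it has 2 zeros):
  − (2) · M_21   where M_21 = det([-3 2 4; 2 -2 -2; 2 -2 0]) = 4
  + (-1) · M_22   where M_22 = det([2 2 4; -1 -2 -2; -2 -2 0]) = -8
det = (-1)·(2)·(4) + (+1)·(-1)·(-8) = 0

0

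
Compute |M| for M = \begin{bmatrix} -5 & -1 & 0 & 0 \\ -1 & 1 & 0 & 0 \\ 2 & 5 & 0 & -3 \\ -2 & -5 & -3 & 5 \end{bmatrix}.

M is block lower-triangular with a 2×2 block and a 2×2 block on the diagonal, so its determinant equals the product of the determinants of the diagonal blocks.
det of the 2×2 block = -6
det of the 2×2 block = -9
det = (-6)·(-9) = 54

The determinant is 54.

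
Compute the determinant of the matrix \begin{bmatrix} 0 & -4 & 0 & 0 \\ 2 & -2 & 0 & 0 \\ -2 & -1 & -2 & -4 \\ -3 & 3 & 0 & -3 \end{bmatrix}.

48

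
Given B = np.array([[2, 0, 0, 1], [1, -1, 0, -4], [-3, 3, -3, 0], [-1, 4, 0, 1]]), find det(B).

Expand along column 3 (it has 3 zeros):
  + (-3) · M_33   where M_33 = det([2 0 1; 1 -1 -4; -1 4 1]) = 33
det = (+1)·(-3)·(33) = -99

det(B) = -99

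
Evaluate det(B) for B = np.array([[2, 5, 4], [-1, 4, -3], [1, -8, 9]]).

Expand along column 1:
  + 2 · |4 -3; -8 9| = 2·(36 − 24) = 24
  − (-1) · |5 4; -8 9| = −(-1)·(45 − (-32)) = 77
  + 1 · |5 4; 4 -3| = 1·(-15 − 16) = -31
Sum: (24) + (77) + (-31) = 70

The determinant is 70.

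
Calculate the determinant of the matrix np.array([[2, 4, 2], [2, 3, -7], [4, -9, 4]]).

-306

Expand along column 1:
  + 2 · |3 -7; -9 4| = 2·(12 − 63) = -102
  − 2 · |4 2; -9 4| = −2·(16 − (-18)) = -68
  + 4 · |4 2; 3 -7| = 4·(-28 − 6) = -136
Sum: (-102) + (-68) + (-136) = -306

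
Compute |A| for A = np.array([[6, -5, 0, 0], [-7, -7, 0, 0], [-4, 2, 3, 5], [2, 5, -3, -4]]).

-231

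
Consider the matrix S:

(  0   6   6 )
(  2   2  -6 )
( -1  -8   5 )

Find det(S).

Expand along column 1:
  − 2 · |6 6; -8 5| = −2·(30 − (-48)) = -156
  + (-1) · |6 6; 2 -6| = (-1)·(-36 − 12) = 48
Sum: (-156) + (48) = -108

The determinant is -108.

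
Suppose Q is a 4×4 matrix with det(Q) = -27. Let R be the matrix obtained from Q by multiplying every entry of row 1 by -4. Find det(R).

Scaling one row by -4 multiplies the determinant by -4.
det(R) = (-4)·(-27) = 108

det(R) = 108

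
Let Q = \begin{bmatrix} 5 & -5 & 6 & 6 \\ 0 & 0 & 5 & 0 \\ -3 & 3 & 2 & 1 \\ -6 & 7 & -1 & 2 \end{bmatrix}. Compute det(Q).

det(Q) = 115

Expand along row 2 (it has 3 zeros):
  − (5) · M_23   where M_23 = det([5 -5 6; -3 3 1; -6 7 2]) = -23
det = (-1)·(5)·(-23) = 115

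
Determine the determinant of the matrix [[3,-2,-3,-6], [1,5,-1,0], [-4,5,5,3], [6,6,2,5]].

The determinant is 1021.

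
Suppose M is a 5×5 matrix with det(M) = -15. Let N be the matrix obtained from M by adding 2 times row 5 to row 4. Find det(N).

-15

Adding a multiple of one row to another leaves the determinant unchanged.
det(N) = (1)·(-15) = -15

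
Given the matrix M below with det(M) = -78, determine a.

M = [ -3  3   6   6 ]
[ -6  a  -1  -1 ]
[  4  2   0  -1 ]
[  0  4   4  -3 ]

Expanding along the column containing a, det(M) is linear in a: det(M) = (156)·a + (546).
Set (156)·a + (546) = -78  ⇒  (156)·a = -624  ⇒  a = -4.

a = -4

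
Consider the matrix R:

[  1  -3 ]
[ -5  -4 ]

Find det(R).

-19

det(R) = 1·(-4) − (-3)·(-5) = -4 − 15 = -19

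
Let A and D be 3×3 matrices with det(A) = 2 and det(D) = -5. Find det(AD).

The determinant is -10.

det(AD) = det(A)·det(D) = (2)·(-5) = -10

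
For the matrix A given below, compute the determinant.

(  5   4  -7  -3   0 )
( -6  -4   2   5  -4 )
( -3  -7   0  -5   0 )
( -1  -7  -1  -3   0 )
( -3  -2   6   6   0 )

Expand along column 5 (it has 4 zeros):
  − (-4) · M_25   where M_25 = det([5 4 -7 -3; -3 -7 0 -5; -1 -7 -1 -3; -3 -2 6 6]) = -87
det = (-1)·(-4)·(-87) = -348

-348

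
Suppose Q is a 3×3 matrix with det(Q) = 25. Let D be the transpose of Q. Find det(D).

25

det(Qᵀ) = det(Q).
det(D) = (1)·(25) = 25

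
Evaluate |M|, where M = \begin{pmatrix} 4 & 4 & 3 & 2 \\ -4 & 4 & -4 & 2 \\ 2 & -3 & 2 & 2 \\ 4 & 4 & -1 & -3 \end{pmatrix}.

Expand along row 1:
  + (4) · M_11   where M_11 = det([4 -4 2; -3 2 2; 4 -1 -3]) = -22
  − (4) · M_12   where M_12 = det([-4 -4 2; 2 2 2; 4 -1 -3]) = -60
  + (3) · M_13   where M_13 = det([-4 4 2; 2 -3 2; 4 4 -3]) = 92
  − (2) · M_14   where M_14 = det([-4 4 -4; 2 -3 2; 4 4 -1]) = -20
det = (+1)·(4)·(-22) + (-1)·(4)·(-60) + (+1)·(3)·(92) + (-1)·(2)·(-20) = 468

468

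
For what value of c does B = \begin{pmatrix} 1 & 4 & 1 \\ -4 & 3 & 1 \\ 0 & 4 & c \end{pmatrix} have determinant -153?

Expanding along the row containing c, det(B) is linear in c: det(B) = (19)·c + (-20).
Set (19)·c + (-20) = -153  ⇒  (19)·c = -133  ⇒  c = -7.

-7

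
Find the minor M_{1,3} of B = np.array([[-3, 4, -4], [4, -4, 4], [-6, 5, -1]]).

-4

Delete row 1 and column 3; the remaining 2×2 submatrix is [4 -4; -6 5].
Its determinant is 4·5 − (-4)·(-6) = -4.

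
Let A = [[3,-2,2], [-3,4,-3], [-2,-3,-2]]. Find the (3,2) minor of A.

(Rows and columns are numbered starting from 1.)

-3

Delete row 3 and column 2; the remaining 2×2 submatrix is [3 2; -3 -3].
Its determinant is 3·(-3) − 2·(-3) = -3.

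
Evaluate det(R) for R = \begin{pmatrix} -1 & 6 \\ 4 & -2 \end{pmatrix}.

det(R) = (-1)·(-2) − 6·4 = 2 − 24 = -22

det(R) = -22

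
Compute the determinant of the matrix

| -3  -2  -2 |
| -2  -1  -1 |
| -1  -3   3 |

-6

Expand along column 1:
  + (-3) · |-1 -1; -3 3| = (-3)·(-3 − 3) = 18
  − (-2) · |-2 -2; -3 3| = −(-2)·(-6 − 6) = -24
  + (-1) · |-2 -2; -1 -1| = (-1)·(2 − 2) = 0
Sum: (18) + (-24) + (0) = -6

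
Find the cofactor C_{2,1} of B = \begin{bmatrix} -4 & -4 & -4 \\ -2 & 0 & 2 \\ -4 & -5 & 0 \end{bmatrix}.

Delete row 2 and column 1; the remaining 2×2 submatrix is [-4 -4; -5 0].
Its determinant is (-4)·0 − (-4)·(-5) = -20.
The cofactor carries sign (−1)^(2+1) = −1, so C_{2,1} = −(-20) = 20.

20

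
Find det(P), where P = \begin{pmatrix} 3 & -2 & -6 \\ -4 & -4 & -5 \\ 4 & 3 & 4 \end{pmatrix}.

det(P) = -19

Expand along column 1:
  + 3 · |-4 -5; 3 4| = 3·(-16 − (-15)) = -3
  − (-4) · |-2 -6; 3 4| = −(-4)·(-8 − (-18)) = 40
  + 4 · |-2 -6; -4 -5| = 4·(10 − 24) = -56
Sum: (-3) + (40) + (-56) = -19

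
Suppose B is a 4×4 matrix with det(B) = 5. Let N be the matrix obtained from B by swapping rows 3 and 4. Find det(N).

det(N) = -5

Swapping two rows multiplies the determinant by −1.
det(N) = (-1)·(5) = -5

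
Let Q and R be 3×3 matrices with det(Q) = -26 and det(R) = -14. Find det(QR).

det(QR) = det(Q)·det(R) = (-26)·(-14) = 364

364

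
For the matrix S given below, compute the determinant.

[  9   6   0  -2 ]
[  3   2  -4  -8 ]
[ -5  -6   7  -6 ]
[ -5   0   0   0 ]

Expand along row 4 (it has 3 zeros):
  − (-5) · M_41   where M_41 = det([6 0 -2; 2 -4 -8; -6 7 -6]) = 500
det = (-1)·(-5)·(500) = 2500

|S| = 2500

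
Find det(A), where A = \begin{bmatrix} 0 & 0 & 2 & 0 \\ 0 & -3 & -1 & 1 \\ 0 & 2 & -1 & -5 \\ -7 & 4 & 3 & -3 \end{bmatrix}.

Expand along row 1 (it has 3 zeros):
  + (2) · M_13   where M_13 = det([0 -3 1; 0 2 -5; -7 4 -3]) = -91
det = (+1)·(2)·(-91) = -182

-182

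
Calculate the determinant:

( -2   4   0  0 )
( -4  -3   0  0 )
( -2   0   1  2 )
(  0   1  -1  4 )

The matrix is block lower-triangular with a 2×2 block and a 2×2 block on the diagonal, so its determinant equals the product of the determinants of the diagonal blocks.
det of the 2×2 block = 22
det of the 2×2 block = 6
det = (22)·(6) = 132

The determinant is 132.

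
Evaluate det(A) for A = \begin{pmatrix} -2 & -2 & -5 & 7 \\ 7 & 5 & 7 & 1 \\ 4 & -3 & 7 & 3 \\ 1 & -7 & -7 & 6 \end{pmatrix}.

|A| = -3095

Expand along row 1:
  + (-2) · M_11   where M_11 = det([5 7 1; -3 7 3; -7 -7 6]) = 364
  − (-2) · M_12   where M_12 = det([7 7 1; 4 7 3; 1 -7 6]) = 259
  + (-5) · M_13   where M_13 = det([7 5 1; 4 -3 3; 1 -7 6]) = -109
  − (7) · M_14   where M_14 = det([7 5 7; 4 -3 7; 1 -7 -7]) = 490
det = (+1)·(-2)·(364) + (-1)·(-2)·(259) + (+1)·(-5)·(-109) + (-1)·(7)·(490) = -3095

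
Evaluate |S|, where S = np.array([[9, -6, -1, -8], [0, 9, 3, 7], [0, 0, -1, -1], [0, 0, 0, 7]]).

S is upper triangular, so det(S) is the product of the diagonal entries:
det = (9) · (9) · (-1) · (7) = -567

-567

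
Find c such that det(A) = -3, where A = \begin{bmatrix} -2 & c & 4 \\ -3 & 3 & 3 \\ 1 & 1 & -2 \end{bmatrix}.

-1

Expanding along the row containing c, det(A) is linear in c: det(A) = (-3)·c + (-6).
Set (-3)·c + (-6) = -3  ⇒  (-3)·c = 3  ⇒  c = -1.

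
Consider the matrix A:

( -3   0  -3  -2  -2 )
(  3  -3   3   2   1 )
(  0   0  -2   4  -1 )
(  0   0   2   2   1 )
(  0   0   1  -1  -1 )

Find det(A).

A is block upper-triangular with a 2×2 block and a 3×3 block on the diagonal, so its determinant equals the product of the determinants of the diagonal blocks.
det of the 2×2 block = 9
det of the 3×3 block = 18
det = (9)·(18) = 162

The determinant is 162.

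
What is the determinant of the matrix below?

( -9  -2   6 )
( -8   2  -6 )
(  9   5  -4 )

The determinant is -374.

Expand along column 1:
  + (-9) · |2 -6; 5 -4| = (-9)·(-8 − (-30)) = -198
  − (-8) · |-2 6; 5 -4| = −(-8)·(8 − 30) = -176
  + 9 · |-2 6; 2 -6| = 9·(12 − 12) = 0
Sum: (-198) + (-176) + (0) = -374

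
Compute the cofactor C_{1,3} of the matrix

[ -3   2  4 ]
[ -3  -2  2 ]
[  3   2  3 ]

0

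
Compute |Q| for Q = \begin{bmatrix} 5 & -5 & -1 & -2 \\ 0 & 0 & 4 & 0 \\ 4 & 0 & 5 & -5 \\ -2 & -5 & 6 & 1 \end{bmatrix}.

The determinant is 460.

Expand along row 2 (it has 3 zeros):
  − (4) · M_23   where M_23 = det([5 -5 -2; 4 0 -5; -2 -5 1]) = -115
det = (-1)·(4)·(-115) = 460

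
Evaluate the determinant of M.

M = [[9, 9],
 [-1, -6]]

det(M) = 9·(-6) − 9·(-1) = -54 − (-9) = -45

-45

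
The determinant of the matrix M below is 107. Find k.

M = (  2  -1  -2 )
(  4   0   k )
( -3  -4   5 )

Expanding along the column containing k, det(M) is linear in k: det(M) = (11)·k + (52).
Set (11)·k + (52) = 107  ⇒  (11)·k = 55  ⇒  k = 5.

k = 5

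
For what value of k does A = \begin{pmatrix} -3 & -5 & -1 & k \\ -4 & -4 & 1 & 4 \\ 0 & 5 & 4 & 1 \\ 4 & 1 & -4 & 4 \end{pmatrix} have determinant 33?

Expanding along the row containing k, det(A) is linear in k: det(A) = (-12)·k + (57).
Set (-12)·k + (57) = 33  ⇒  (-12)·k = -24  ⇒  k = 2.

k = 2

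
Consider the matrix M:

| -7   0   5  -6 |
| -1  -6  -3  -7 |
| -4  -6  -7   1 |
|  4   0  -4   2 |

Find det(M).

|M| = 876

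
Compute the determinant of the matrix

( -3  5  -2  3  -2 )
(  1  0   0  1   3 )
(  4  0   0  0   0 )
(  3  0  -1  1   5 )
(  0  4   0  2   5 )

Expand along row 3 (it has 4 zeros):
  + (4) · M_31   where M_31 = det([5 -2 3 -2; 0 0 1 3; 0 -1 1 5; 4 0 2 5]) = 55
det = (+1)·(4)·(55) = 220

The determinant is 220.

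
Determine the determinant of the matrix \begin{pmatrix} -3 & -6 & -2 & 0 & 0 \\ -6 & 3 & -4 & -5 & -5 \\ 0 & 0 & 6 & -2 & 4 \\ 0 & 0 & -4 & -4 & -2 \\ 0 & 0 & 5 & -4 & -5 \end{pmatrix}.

-12420

The matrix is block upper-triangular with a 2×2 block and a 3×3 block on the diagonal, so its determinant equals the product of the determinants of the diagonal blocks.
det of the 2×2 block = -45
det of the 3×3 block = 276
det = (-45)·(276) = -12420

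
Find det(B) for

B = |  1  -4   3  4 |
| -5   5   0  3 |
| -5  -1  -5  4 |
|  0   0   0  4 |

Expand along row 4 (it has 3 zeros):
  + (4) · M_44   where M_44 = det([1 -4 3; -5 5 0; -5 -1 -5]) = 165
det = (+1)·(4)·(165) = 660

The determinant is 660.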